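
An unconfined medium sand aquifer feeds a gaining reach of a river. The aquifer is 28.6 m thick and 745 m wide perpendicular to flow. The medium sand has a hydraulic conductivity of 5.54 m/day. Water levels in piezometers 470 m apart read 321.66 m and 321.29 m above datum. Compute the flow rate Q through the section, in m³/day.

92.9

Cross-sectional area A = 745 × 28.6 = 21307 m².
Hydraulic gradient i = (321.66 − 321.29) / 470 = 0.37 / 470 = 0.0007872.
Darcy's law: Q = K · A · i = 5.540 × 21307 × 0.0007872 = 92.93 m³/day.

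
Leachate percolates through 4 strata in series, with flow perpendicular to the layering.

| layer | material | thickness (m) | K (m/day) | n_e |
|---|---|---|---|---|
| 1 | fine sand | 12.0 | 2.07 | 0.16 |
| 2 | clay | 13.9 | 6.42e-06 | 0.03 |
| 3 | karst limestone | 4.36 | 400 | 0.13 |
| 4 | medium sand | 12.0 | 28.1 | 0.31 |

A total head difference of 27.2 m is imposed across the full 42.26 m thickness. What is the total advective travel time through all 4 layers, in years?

With flow normal to the layers, continuity requires the same specific discharge q through every layer.
Σ(b_i/K_i) = 12.0/2.07 + 13.9/6.42e-06 + 4.36/400 + 12.0/28.1 = 2.165e+06 d.
q = Δh / Σ(b_i/K_i) = 27.2 / 2.165e+06 = 1.256e-05 m/day.
In each layer the seepage velocity is v_i = q/n_i, so the layer transit time is t_i = b_i·n_i / q:
  layer 1 (fine sand): t_1 = 12.0 × 0.16 / 1.256e-05 = 1.528e+05 d
  layer 2 (clay): t_2 = 13.9 × 0.03 / 1.256e-05 = 33193 d
  layer 3 (karst limestone): t_3 = 4.36 × 0.13 / 1.256e-05 = 45117 d
  layer 4 (medium sand): t_4 = 12.0 × 0.31 / 1.256e-05 = 2.961e+05 d
Total t = Σ t_i = 5.273e+05 days = 1444 years.

1440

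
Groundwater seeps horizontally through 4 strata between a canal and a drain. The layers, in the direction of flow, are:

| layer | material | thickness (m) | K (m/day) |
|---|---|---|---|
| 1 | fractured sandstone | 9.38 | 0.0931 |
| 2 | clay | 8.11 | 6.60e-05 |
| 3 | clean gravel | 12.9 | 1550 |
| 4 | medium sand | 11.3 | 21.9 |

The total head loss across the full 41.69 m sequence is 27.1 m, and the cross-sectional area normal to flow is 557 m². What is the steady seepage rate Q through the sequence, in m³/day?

0.123

Flow is perpendicular to layering, so the layers act in series and the equivalent K is the thickness-weighted harmonic mean.
Total thickness L = 9.38 + 8.11 + 12.9 + 11.3 = 41.69 m.
Σ(b_i/K_i) = 9.38/0.0931 + 8.11/6.60e-05 + 12.9/1550 + 11.3/21.9 = 1.230e+05 d.
K_eq = L / Σ(b_i/K_i) = 41.69 / 1.230e+05 = 0.0003390 m/day.
Q = K_eq · A · (Δh/L) = 0.0003390 × 557 × (27.1/41.69) = 0.1227 m³/day.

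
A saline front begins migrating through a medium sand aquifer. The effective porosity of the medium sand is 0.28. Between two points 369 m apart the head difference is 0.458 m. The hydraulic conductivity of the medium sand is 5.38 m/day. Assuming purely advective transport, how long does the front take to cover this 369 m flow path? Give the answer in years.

Hydraulic gradient i = Δh / L = 0.458 / 369 = 0.001241.
Darcy flux q = K · i = 5.380 × 0.001241 = 0.006678 m/day.
Seepage velocity v = q / n_e = 0.006678 / 0.28 = 0.02385 m/day.
Travel time t = L / v = 369 / 0.02385 = 15473 days = 42.36 years.

42.4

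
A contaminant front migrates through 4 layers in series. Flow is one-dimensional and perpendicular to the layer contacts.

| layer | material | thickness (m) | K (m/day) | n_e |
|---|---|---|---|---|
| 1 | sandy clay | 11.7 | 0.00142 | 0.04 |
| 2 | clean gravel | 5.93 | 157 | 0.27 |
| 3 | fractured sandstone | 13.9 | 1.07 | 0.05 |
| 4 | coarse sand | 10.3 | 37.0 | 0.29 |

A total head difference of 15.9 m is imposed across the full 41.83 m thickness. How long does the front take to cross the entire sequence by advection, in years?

With flow normal to the layers, continuity requires the same specific discharge q through every layer.
Σ(b_i/K_i) = 11.7/0.00142 + 5.93/157 + 13.9/1.07 + 10.3/37.0 = 8253 d.
q = Δh / Σ(b_i/K_i) = 15.9 / 8253 = 0.001927 m/day.
In each layer the seepage velocity is v_i = q/n_i, so the layer transit time is t_i = b_i·n_i / q:
  layer 1 (sandy clay): t_1 = 11.7 × 0.04 / 0.001927 = 242.9 d
  layer 2 (clean gravel): t_2 = 5.93 × 0.27 / 0.001927 = 831.0 d
  layer 3 (fractured sandstone): t_3 = 13.9 × 0.05 / 0.001927 = 360.7 d
  layer 4 (coarse sand): t_4 = 10.3 × 0.29 / 0.001927 = 1550 d
Total t = Σ t_i = 2985 days = 8.173 years.

8.17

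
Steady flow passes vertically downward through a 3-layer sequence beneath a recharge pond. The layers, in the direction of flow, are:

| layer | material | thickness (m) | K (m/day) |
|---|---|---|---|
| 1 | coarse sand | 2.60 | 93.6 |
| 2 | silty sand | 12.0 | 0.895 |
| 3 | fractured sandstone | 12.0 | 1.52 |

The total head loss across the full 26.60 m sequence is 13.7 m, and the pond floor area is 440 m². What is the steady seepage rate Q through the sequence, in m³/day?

Flow is perpendicular to layering, so the layers act in series and the equivalent K is the thickness-weighted harmonic mean.
Total thickness L = 2.60 + 12.0 + 12.0 = 26.60 m.
Σ(b_i/K_i) = 2.60/93.6 + 12.0/0.895 + 12.0/1.52 = 21.33 d.
K_eq = L / Σ(b_i/K_i) = 26.60 / 21.33 = 1.247 m/day.
Q = K_eq · A · (Δh/L) = 1.247 × 440 × (13.7/26.60) = 282.6 m³/day.

283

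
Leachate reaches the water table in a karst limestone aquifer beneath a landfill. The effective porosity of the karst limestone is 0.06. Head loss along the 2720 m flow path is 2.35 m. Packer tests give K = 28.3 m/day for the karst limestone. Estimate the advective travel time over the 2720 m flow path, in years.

18.3

Hydraulic gradient i = Δh / L = 2.35 / 2720 = 0.0008640.
Darcy flux q = K · i = 28.30 × 0.0008640 = 0.02445 m/day.
Seepage velocity v = q / n_e = 0.02445 / 0.06 = 0.4075 m/day.
Travel time t = L / v = 2720 / 0.4075 = 6675 days = 18.27 years.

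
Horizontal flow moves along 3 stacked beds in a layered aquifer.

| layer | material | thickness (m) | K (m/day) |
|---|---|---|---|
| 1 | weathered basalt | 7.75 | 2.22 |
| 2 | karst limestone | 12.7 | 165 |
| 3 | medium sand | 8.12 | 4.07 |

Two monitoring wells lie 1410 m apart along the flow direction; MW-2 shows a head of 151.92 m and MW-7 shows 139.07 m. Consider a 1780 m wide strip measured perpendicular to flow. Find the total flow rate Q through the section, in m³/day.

34800

Flow is parallel to layering, so each bed carries its own Darcy discharge and the transmissivities add.
Σ(K_i·b_i) = 2.22×7.75 + 165×12.7 + 4.07×8.12 = 2146 m²/day.
Hydraulic gradient i = (151.92 − 139.07) / 1410 = 12.85 / 1410 = 0.009113.
Q = Σ(K_i·b_i) · W · i = 2146 × 1780 × 0.009113 = 34808 m³/day.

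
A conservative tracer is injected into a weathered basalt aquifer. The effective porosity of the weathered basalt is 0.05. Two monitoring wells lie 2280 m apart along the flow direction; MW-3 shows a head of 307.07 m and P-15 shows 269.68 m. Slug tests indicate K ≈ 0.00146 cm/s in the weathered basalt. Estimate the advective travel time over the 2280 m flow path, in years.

Convert K: 0.00146 cm/s × 864 = 1.261 m/day.
Hydraulic gradient i = (307.07 − 269.68) / 2280 = 37.39 / 2280 = 0.01640.
Darcy flux q = K · i = 1.261 × 0.01640 = 0.02069 m/day.
Seepage velocity v = q / n_e = 0.02069 / 0.05 = 0.4137 m/day.
Travel time t = L / v = 2280 / 0.4137 = 5511 days = 15.09 years.

15.1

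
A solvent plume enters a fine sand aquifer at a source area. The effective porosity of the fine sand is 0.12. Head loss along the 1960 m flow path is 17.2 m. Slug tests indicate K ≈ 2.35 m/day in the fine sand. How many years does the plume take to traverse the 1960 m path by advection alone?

Hydraulic gradient i = Δh / L = 17.2 / 1960 = 0.008776.
Darcy flux q = K · i = 2.350 × 0.008776 = 0.02062 m/day.
Seepage velocity v = q / n_e = 0.02062 / 0.12 = 0.1719 m/day.
Travel time t = L / v = 1960 / 0.1719 = 11405 days = 31.23 years.

31.2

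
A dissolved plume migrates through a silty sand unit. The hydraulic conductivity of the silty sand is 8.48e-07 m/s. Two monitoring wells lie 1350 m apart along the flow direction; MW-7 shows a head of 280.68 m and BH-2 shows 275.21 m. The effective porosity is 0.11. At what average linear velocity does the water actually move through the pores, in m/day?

Convert K: 8.48e-07 m/s × 86400 = 0.07327 m/day.
Hydraulic gradient i = (280.68 − 275.21) / 1350 = 5.47 / 1350 = 0.004052.
Darcy flux q = K · i = 0.07327 × 0.004052 = 0.0002969 m/day.
Seepage velocity v = q / n_e = 0.0002969 / 0.11 = 0.002699 m/day.

0.00270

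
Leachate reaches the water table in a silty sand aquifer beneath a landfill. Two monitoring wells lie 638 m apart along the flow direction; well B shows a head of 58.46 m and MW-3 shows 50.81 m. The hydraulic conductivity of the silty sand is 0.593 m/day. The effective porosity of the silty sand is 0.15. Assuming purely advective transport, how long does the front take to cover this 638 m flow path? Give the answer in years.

36.8

Hydraulic gradient i = (58.46 − 50.81) / 638 = 7.65 / 638 = 0.01199.
Darcy flux q = K · i = 0.5930 × 0.01199 = 0.007110 m/day.
Seepage velocity v = q / n_e = 0.007110 / 0.15 = 0.04740 m/day.
Travel time t = L / v = 638 / 0.04740 = 13459 days = 36.85 years.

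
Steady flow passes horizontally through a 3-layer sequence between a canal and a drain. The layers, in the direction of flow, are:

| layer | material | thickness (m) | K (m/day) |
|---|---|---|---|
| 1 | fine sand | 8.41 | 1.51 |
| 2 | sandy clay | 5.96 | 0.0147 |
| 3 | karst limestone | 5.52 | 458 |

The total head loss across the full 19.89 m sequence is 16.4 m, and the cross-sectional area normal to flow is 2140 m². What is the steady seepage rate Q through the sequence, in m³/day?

Flow is perpendicular to layering, so the layers act in series and the equivalent K is the thickness-weighted harmonic mean.
Total thickness L = 8.41 + 5.96 + 5.52 = 19.89 m.
Σ(b_i/K_i) = 8.41/1.51 + 5.96/0.0147 + 5.52/458 = 411.0 d.
K_eq = L / Σ(b_i/K_i) = 19.89 / 411.0 = 0.04839 m/day.
Q = K_eq · A · (Δh/L) = 0.04839 × 2140 × (16.4/19.89) = 85.39 m³/day.

85.4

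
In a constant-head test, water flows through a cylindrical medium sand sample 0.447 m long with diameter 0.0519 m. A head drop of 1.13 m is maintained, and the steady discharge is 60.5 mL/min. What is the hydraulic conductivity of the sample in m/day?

16.3

Cross-sectional area A = π·(d/2)² = π × (0.0519/2)² = 0.002116 m².
Convert discharge: 60.5 mL/min = 1.008e-06 m³/s.
Darcy's law rearranged: K = Q·L / (A·Δh) = 1.008e-06 × 0.447 / (0.002116 × 1.13) = 0.0001885 m/s = 16.29 m/day.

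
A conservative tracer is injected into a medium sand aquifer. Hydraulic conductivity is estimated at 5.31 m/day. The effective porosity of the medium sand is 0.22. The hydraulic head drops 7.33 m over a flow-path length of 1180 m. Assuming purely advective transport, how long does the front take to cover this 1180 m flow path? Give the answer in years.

21.5

Hydraulic gradient i = Δh / L = 7.33 / 1180 = 0.006212.
Darcy flux q = K · i = 5.310 × 0.006212 = 0.03299 m/day.
Seepage velocity v = q / n_e = 0.03299 / 0.22 = 0.1499 m/day.
Travel time t = L / v = 1180 / 0.1499 = 7870 days = 21.55 years.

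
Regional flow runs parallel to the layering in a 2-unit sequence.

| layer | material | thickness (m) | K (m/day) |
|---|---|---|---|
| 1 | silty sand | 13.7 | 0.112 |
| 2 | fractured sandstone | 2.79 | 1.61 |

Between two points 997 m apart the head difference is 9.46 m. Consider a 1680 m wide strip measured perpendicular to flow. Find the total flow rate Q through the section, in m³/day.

Flow is parallel to layering, so each bed carries its own Darcy discharge and the transmissivities add.
Σ(K_i·b_i) = 0.112×13.7 + 1.61×2.79 = 6.026 m²/day.
Hydraulic gradient i = Δh / L = 9.46 / 997 = 0.009488.
Q = Σ(K_i·b_i) · W · i = 6.026 × 1680 × 0.009488 = 96.06 m³/day.

96.1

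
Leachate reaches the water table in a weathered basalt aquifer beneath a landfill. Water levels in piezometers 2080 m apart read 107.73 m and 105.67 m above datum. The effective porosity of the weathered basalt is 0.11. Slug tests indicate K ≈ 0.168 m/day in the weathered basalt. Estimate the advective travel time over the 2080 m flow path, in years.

3760

Hydraulic gradient i = (107.73 − 105.67) / 2080 = 2.06 / 2080 = 0.0009904.
Darcy flux q = K · i = 0.1680 × 0.0009904 = 0.0001664 m/day.
Seepage velocity v = q / n_e = 0.0001664 / 0.11 = 0.001513 m/day.
Travel time t = L / v = 2080 / 0.001513 = 1.375e+06 days = 3765 years.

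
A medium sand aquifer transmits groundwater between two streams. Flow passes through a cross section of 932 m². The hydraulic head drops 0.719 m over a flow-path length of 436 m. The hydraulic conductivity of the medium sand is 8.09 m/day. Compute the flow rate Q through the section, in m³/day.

Hydraulic gradient i = Δh / L = 0.719 / 436 = 0.001649.
Darcy's law: Q = K · A · i = 8.090 × 932.0 × 0.001649 = 12.43 m³/day.

12.4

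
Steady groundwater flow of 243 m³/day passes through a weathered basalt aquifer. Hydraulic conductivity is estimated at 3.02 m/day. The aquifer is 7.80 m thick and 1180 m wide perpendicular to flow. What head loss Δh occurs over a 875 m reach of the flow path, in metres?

Cross-sectional area A = 1180 × 7.80 = 9204 m².
From Q = K·A·i, i = Q / (K·A) = 243 / (3.020 × 9204) = 0.008742.
Head loss Δh = i · L = 0.008742 × 875 = 7.649 m.

7.65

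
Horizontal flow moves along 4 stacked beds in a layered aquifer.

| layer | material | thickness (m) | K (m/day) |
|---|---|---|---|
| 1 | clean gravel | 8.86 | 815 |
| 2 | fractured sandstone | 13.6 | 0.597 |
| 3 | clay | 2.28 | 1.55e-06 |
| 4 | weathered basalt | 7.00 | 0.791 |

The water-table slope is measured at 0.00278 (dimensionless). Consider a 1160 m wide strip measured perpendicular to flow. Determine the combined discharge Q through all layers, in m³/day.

23300

Flow is parallel to layering, so each bed carries its own Darcy discharge and the transmissivities add.
Σ(K_i·b_i) = 815×8.86 + 0.597×13.6 + 1.55e-06×2.28 + 0.791×7.00 = 7235 m²/day.
Hydraulic gradient i = 0.00278.
Q = Σ(K_i·b_i) · W · i = 7235 × 1160 × 0.002780 = 23330 m³/day.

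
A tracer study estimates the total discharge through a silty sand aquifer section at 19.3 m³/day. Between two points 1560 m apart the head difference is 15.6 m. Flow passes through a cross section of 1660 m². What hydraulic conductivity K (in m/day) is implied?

1.16

Hydraulic gradient i = Δh / L = 15.6 / 1560 = 0.01000.
From Q = K·A·i, K = Q / (A·i) = 19.3 / (1660 × 0.01000) = 1.163 m/day.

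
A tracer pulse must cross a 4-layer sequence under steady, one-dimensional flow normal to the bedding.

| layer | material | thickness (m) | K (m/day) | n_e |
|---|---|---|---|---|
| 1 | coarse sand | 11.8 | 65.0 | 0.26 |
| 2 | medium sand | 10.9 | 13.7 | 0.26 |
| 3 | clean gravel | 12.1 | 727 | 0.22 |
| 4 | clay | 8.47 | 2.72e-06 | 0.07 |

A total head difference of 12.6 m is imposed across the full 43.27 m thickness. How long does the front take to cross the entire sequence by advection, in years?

6200

With flow normal to the layers, continuity requires the same specific discharge q through every layer.
Σ(b_i/K_i) = 11.8/65.0 + 10.9/13.7 + 12.1/727 + 8.47/2.72e-06 = 3.114e+06 d.
q = Δh / Σ(b_i/K_i) = 12.6 / 3.114e+06 = 4.046e-06 m/day.
In each layer the seepage velocity is v_i = q/n_i, so the layer transit time is t_i = b_i·n_i / q:
  layer 1 (coarse sand): t_1 = 11.8 × 0.26 / 4.046e-06 = 7.582e+05 d
  layer 2 (medium sand): t_2 = 10.9 × 0.26 / 4.046e-06 = 7.004e+05 d
  layer 3 (clean gravel): t_3 = 12.1 × 0.22 / 4.046e-06 = 6.579e+05 d
  layer 4 (clay): t_4 = 8.47 × 0.07 / 4.046e-06 = 1.465e+05 d
Total t = Σ t_i = 2.263e+06 days = 6196 years.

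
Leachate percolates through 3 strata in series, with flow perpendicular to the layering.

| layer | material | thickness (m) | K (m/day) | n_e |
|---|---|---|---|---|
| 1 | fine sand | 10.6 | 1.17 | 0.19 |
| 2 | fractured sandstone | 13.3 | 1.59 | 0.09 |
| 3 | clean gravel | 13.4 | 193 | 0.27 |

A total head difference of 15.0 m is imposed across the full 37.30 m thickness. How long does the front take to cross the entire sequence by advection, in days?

With flow normal to the layers, continuity requires the same specific discharge q through every layer.
Σ(b_i/K_i) = 10.6/1.17 + 13.3/1.59 + 13.4/193 = 17.49 d.
q = Δh / Σ(b_i/K_i) = 15.0 / 17.49 = 0.8574 m/day.
In each layer the seepage velocity is v_i = q/n_i, so the layer transit time is t_i = b_i·n_i / q:
  layer 1 (fine sand): t_1 = 10.6 × 0.19 / 0.8574 = 2.349 d
  layer 2 (fractured sandstone): t_2 = 13.3 × 0.09 / 0.8574 = 1.396 d
  layer 3 (clean gravel): t_3 = 13.4 × 0.27 / 0.8574 = 4.220 d
Total t = Σ t_i = 7.964 days.

7.96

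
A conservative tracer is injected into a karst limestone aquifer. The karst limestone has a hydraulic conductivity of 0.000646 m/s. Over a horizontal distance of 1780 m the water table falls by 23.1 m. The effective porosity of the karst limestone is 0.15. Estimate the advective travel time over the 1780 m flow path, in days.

369

Convert K: 0.000646 m/s × 86400 = 55.81 m/day.
Hydraulic gradient i = Δh / L = 23.1 / 1780 = 0.01298.
Darcy flux q = K · i = 55.81 × 0.01298 = 0.7243 m/day.
Seepage velocity v = q / n_e = 0.7243 / 0.15 = 4.829 m/day.
Travel time t = L / v = 1780 / 4.829 = 368.6 days.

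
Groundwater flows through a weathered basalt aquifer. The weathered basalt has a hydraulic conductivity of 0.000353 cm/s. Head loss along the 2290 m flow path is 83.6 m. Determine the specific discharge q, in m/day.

Convert K: 0.000353 cm/s × 864 = 0.3050 m/day.
Hydraulic gradient i = Δh / L = 83.6 / 2290 = 0.03651.
Specific discharge q = K · i = 0.3050 × 0.03651 = 0.01113 m/day.

0.0111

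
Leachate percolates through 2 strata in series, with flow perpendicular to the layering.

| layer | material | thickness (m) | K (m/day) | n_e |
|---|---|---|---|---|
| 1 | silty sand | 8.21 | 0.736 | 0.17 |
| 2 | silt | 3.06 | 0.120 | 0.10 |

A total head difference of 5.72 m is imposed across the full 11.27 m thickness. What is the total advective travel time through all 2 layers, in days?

With flow normal to the layers, continuity requires the same specific discharge q through every layer.
Σ(b_i/K_i) = 8.21/0.736 + 3.06/0.120 = 36.65 d.
q = Δh / Σ(b_i/K_i) = 5.72 / 36.65 = 0.1561 m/day.
In each layer the seepage velocity is v_i = q/n_i, so the layer transit time is t_i = b_i·n_i / q:
  layer 1 (silty sand): t_1 = 8.21 × 0.17 / 0.1561 = 8.944 d
  layer 2 (silt): t_2 = 3.06 × 0.10 / 0.1561 = 1.961 d
Total t = Σ t_i = 10.90 days.

10.9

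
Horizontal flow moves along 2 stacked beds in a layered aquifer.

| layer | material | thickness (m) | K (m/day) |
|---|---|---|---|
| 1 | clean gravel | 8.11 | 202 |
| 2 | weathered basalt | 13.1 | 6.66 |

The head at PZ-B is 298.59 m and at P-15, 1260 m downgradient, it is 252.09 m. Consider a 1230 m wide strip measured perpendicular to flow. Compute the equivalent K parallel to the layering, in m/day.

Flow is parallel to layering, so each bed carries its own Darcy discharge and the transmissivities add.
Σ(K_i·b_i) = 202×8.11 + 6.66×13.1 = 1725 m²/day.
Total thickness b = 21.21 m, so K_eq = Σ(K_i·b_i)/b = 81.35 m/day.

81.4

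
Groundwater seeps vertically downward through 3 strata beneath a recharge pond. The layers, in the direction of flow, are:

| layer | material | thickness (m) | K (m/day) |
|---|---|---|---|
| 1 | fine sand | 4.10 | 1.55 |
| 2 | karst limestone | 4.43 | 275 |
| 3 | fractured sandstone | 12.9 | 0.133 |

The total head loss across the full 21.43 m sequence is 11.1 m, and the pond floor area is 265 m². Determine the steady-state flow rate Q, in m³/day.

Flow is perpendicular to layering, so the layers act in series and the equivalent K is the thickness-weighted harmonic mean.
Total thickness L = 4.10 + 4.43 + 12.9 = 21.43 m.
Σ(b_i/K_i) = 4.10/1.55 + 4.43/275 + 12.9/0.133 = 99.65 d.
K_eq = L / Σ(b_i/K_i) = 21.43 / 99.65 = 0.2150 m/day.
Q = K_eq · A · (Δh/L) = 0.2150 × 265 × (11.1/21.43) = 29.52 m³/day.

29.5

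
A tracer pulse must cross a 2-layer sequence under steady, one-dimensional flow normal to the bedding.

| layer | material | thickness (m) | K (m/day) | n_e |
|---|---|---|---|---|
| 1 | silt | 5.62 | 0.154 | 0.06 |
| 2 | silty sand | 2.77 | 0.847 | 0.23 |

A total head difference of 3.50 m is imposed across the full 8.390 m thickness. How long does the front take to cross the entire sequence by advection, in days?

11.1

With flow normal to the layers, continuity requires the same specific discharge q through every layer.
Σ(b_i/K_i) = 5.62/0.154 + 2.77/0.847 = 39.76 d.
q = Δh / Σ(b_i/K_i) = 3.50 / 39.76 = 0.08802 m/day.
In each layer the seepage velocity is v_i = q/n_i, so the layer transit time is t_i = b_i·n_i / q:
  layer 1 (silt): t_1 = 5.62 × 0.06 / 0.08802 = 3.831 d
  layer 2 (silty sand): t_2 = 2.77 × 0.23 / 0.08802 = 7.238 d
Total t = Σ t_i = 11.07 days.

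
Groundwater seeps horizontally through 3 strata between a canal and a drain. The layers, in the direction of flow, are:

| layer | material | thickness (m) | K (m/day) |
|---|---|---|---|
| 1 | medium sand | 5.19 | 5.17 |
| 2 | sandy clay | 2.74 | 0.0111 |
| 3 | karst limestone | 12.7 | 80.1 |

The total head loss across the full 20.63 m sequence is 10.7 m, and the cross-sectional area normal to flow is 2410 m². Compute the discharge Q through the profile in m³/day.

Flow is perpendicular to layering, so the layers act in series and the equivalent K is the thickness-weighted harmonic mean.
Total thickness L = 5.19 + 2.74 + 12.7 = 20.63 m.
Σ(b_i/K_i) = 5.19/5.17 + 2.74/0.0111 + 12.7/80.1 = 248.0 d.
K_eq = L / Σ(b_i/K_i) = 20.63 / 248.0 = 0.08318 m/day.
Q = K_eq · A · (Δh/L) = 0.08318 × 2410 × (10.7/20.63) = 104.0 m³/day.

104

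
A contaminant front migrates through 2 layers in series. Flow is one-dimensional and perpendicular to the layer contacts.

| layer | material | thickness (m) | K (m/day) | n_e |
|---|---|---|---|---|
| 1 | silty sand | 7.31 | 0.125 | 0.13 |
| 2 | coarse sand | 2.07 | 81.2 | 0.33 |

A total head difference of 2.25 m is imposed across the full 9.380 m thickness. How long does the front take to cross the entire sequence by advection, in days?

42.5

With flow normal to the layers, continuity requires the same specific discharge q through every layer.
Σ(b_i/K_i) = 7.31/0.125 + 2.07/81.2 = 58.51 d.
q = Δh / Σ(b_i/K_i) = 2.25 / 58.51 = 0.03846 m/day.
In each layer the seepage velocity is v_i = q/n_i, so the layer transit time is t_i = b_i·n_i / q:
  layer 1 (silty sand): t_1 = 7.31 × 0.13 / 0.03846 = 24.71 d
  layer 2 (coarse sand): t_2 = 2.07 × 0.33 / 0.03846 = 17.76 d
Total t = Σ t_i = 42.47 days.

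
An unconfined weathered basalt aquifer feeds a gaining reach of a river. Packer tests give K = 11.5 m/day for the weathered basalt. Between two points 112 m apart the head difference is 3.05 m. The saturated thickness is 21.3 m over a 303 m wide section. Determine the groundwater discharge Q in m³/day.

Cross-sectional area A = 303 × 21.3 = 6454 m².
Hydraulic gradient i = Δh / L = 3.05 / 112 = 0.02723.
Darcy's law: Q = K · A · i = 11.50 × 6454 × 0.02723 = 2021 m³/day.

2020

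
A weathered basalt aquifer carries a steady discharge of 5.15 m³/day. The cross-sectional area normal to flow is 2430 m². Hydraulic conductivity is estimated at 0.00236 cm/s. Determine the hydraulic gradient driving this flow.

0.00104

Convert K: 0.00236 cm/s × 864 = 2.039 m/day.
From Q = K·A·i, i = Q / (K·A) = 5.15 / (2.039 × 2430) = 0.001039.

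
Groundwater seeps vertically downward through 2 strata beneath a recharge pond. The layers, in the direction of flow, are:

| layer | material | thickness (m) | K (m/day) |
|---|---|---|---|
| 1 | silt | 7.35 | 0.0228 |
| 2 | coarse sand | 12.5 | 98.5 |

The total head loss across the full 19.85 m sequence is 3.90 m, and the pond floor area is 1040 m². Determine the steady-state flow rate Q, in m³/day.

Flow is perpendicular to layering, so the layers act in series and the equivalent K is the thickness-weighted harmonic mean.
Total thickness L = 7.35 + 12.5 = 19.85 m.
Σ(b_i/K_i) = 7.35/0.0228 + 12.5/98.5 = 322.5 d.
K_eq = L / Σ(b_i/K_i) = 19.85 / 322.5 = 0.06155 m/day.
Q = K_eq · A · (Δh/L) = 0.06155 × 1040 × (3.90/19.85) = 12.58 m³/day.

12.6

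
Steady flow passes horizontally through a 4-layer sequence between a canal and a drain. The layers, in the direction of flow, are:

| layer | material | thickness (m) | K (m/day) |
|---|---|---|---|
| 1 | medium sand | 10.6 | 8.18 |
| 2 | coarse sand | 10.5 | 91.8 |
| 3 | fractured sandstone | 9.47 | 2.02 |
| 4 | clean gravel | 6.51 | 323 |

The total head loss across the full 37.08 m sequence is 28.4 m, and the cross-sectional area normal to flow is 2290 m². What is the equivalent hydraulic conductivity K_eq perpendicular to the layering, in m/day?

6.06

Flow is perpendicular to layering, so the layers act in series and the equivalent K is the thickness-weighted harmonic mean.
Total thickness L = 10.6 + 10.5 + 9.47 + 6.51 = 37.08 m.
Σ(b_i/K_i) = 10.6/8.18 + 10.5/91.8 + 9.47/2.02 + 6.51/323 = 6.118 d.
K_eq = L / Σ(b_i/K_i) = 37.08 / 6.118 = 6.060 m/day.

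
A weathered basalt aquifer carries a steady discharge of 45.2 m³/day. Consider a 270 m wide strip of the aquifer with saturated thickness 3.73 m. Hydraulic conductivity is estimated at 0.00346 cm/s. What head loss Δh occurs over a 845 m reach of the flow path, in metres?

Convert K: 0.00346 cm/s × 864 = 2.989 m/day.
Cross-sectional area A = 270 × 3.73 = 1007 m².
From Q = K·A·i, i = Q / (K·A) = 45.2 / (2.989 × 1007) = 0.01501.
Head loss Δh = i · L = 0.01501 × 845 = 12.69 m.

12.7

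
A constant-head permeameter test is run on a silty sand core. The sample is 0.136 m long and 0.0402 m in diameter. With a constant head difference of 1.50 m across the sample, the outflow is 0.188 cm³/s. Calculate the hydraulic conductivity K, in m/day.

Cross-sectional area A = π·(d/2)² = π × (0.0402/2)² = 0.001269 m².
Convert discharge: 0.188 cm³/s = 1.880e-07 m³/s.
Darcy's law rearranged: K = Q·L / (A·Δh) = 1.880e-07 × 0.136 / (0.001269 × 1.50) = 1.343e-05 m/s = 1.160 m/day.

1.16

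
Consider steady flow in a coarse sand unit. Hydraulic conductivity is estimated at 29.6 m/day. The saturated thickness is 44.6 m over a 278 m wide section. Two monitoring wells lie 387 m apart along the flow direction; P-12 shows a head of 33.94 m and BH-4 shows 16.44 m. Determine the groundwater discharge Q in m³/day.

16600

Cross-sectional area A = 278 × 44.6 = 12399 m².
Hydraulic gradient i = (33.94 − 16.44) / 387 = 17.5 / 387 = 0.04522.
Darcy's law: Q = K · A · i = 29.60 × 12399 × 0.04522 = 16596 m³/day.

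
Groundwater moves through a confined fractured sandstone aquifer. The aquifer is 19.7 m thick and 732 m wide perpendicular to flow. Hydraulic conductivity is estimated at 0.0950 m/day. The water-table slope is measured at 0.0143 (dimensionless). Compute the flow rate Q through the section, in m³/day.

19.6

Cross-sectional area A = 732 × 19.7 = 14420 m².
Hydraulic gradient i = 0.0143.
Darcy's law: Q = K · A · i = 0.09500 × 14420 × 0.01430 = 19.59 m³/day.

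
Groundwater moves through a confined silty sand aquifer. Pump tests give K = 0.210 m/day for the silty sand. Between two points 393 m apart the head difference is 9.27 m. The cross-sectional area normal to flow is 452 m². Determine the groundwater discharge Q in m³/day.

Hydraulic gradient i = Δh / L = 9.27 / 393 = 0.02359.
Darcy's law: Q = K · A · i = 0.2100 × 452.0 × 0.02359 = 2.239 m³/day.

2.24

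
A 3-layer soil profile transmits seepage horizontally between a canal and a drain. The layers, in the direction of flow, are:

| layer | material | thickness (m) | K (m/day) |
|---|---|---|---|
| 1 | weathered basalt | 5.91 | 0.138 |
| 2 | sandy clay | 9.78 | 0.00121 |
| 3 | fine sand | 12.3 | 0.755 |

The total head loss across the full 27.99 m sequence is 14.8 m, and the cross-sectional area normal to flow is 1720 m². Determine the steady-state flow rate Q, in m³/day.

3.13

Flow is perpendicular to layering, so the layers act in series and the equivalent K is the thickness-weighted harmonic mean.
Total thickness L = 5.91 + 9.78 + 12.3 = 27.99 m.
Σ(b_i/K_i) = 5.91/0.138 + 9.78/0.00121 + 12.3/0.755 = 8142 d.
K_eq = L / Σ(b_i/K_i) = 27.99 / 8142 = 0.003438 m/day.
Q = K_eq · A · (Δh/L) = 0.003438 × 1720 × (14.8/27.99) = 3.127 m³/day.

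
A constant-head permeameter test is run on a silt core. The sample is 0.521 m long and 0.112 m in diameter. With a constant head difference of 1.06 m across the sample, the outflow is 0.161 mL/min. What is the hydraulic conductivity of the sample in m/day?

0.0116

Cross-sectional area A = π·(d/2)² = π × (0.112/2)² = 0.009852 m².
Convert discharge: 0.161 mL/min = 2.683e-09 m³/s.
Darcy's law rearranged: K = Q·L / (A·Δh) = 2.683e-09 × 0.521 / (0.009852 × 1.06) = 1.339e-07 m/s = 0.01157 m/day.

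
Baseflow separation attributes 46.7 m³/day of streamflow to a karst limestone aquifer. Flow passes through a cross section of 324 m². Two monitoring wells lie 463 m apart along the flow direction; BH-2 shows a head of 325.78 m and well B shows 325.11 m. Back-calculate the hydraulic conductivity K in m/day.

99.6

Hydraulic gradient i = (325.78 − 325.11) / 463 = 0.67 / 463 = 0.001447.
From Q = K·A·i, K = Q / (A·i) = 46.7 / (324.0 × 0.001447) = 99.60 m/day.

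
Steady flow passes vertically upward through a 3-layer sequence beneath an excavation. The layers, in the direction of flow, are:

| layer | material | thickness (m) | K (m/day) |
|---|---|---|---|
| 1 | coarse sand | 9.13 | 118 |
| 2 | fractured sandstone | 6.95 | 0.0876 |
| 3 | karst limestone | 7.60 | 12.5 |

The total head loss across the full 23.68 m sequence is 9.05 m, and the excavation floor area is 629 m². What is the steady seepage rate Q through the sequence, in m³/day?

71.1

Flow is perpendicular to layering, so the layers act in series and the equivalent K is the thickness-weighted harmonic mean.
Total thickness L = 9.13 + 6.95 + 7.60 = 23.68 m.
Σ(b_i/K_i) = 9.13/118 + 6.95/0.0876 + 7.60/12.5 = 80.02 d.
K_eq = L / Σ(b_i/K_i) = 23.68 / 80.02 = 0.2959 m/day.
Q = K_eq · A · (Δh/L) = 0.2959 × 629 × (9.05/23.68) = 71.13 m³/day.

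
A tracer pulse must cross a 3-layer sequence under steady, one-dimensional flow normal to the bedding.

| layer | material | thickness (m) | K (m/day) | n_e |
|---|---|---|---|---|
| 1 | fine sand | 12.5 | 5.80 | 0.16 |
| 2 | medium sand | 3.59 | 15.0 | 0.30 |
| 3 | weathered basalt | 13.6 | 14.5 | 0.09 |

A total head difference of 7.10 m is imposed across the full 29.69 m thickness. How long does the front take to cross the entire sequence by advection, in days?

With flow normal to the layers, continuity requires the same specific discharge q through every layer.
Σ(b_i/K_i) = 12.5/5.80 + 3.59/15.0 + 13.6/14.5 = 3.332 d.
q = Δh / Σ(b_i/K_i) = 7.10 / 3.332 = 2.131 m/day.
In each layer the seepage velocity is v_i = q/n_i, so the layer transit time is t_i = b_i·n_i / q:
  layer 1 (fine sand): t_1 = 12.5 × 0.16 / 2.131 = 0.9387 d
  layer 2 (medium sand): t_2 = 3.59 × 0.30 / 2.131 = 0.5055 d
  layer 3 (weathered basalt): t_3 = 13.6 × 0.09 / 2.131 = 0.5745 d
Total t = Σ t_i = 2.019 days.

2.02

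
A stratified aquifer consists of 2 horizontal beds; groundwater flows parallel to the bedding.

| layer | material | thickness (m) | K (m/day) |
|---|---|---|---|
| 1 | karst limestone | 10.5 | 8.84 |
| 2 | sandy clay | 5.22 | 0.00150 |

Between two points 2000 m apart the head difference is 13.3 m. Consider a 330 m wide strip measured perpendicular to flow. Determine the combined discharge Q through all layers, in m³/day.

204

Flow is parallel to layering, so each bed carries its own Darcy discharge and the transmissivities add.
Σ(K_i·b_i) = 8.84×10.5 + 0.00150×5.22 = 92.83 m²/day.
Hydraulic gradient i = Δh / L = 13.3 / 2000 = 0.006650.
Q = Σ(K_i·b_i) · W · i = 92.83 × 330 × 0.006650 = 203.7 m³/day.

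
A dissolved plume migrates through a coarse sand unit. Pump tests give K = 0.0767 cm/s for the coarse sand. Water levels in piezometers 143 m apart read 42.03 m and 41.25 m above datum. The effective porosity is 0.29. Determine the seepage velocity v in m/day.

1.25

Convert K: 0.0767 cm/s × 864 = 66.27 m/day.
Hydraulic gradient i = (42.03 − 41.25) / 143 = 0.78 / 143 = 0.005455.
Darcy flux q = K · i = 66.27 × 0.005455 = 0.3615 m/day.
Seepage velocity v = q / n_e = 0.3615 / 0.29 = 1.246 m/day.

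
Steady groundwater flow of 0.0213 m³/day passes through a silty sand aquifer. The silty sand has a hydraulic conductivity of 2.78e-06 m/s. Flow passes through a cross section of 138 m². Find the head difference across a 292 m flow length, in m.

Convert K: 2.78e-06 m/s × 86400 = 0.2402 m/day.
From Q = K·A·i, i = Q / (K·A) = 0.0213 / (0.2402 × 138.0) = 0.0006426.
Head loss Δh = i · L = 0.0006426 × 292 = 0.1876 m.

0.188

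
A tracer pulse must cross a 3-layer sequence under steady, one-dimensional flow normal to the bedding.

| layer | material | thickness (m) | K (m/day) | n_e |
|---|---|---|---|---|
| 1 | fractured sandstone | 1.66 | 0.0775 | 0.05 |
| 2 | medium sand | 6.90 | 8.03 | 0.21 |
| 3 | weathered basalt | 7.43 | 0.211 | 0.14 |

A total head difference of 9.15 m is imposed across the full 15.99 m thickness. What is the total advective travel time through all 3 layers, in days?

16.2

With flow normal to the layers, continuity requires the same specific discharge q through every layer.
Σ(b_i/K_i) = 1.66/0.0775 + 6.90/8.03 + 7.43/0.211 = 57.49 d.
q = Δh / Σ(b_i/K_i) = 9.15 / 57.49 = 0.1592 m/day.
In each layer the seepage velocity is v_i = q/n_i, so the layer transit time is t_i = b_i·n_i / q:
  layer 1 (fractured sandstone): t_1 = 1.66 × 0.05 / 0.1592 = 0.5215 d
  layer 2 (medium sand): t_2 = 6.90 × 0.21 / 0.1592 = 9.104 d
  layer 3 (weathered basalt): t_3 = 7.43 × 0.14 / 0.1592 = 6.536 d
Total t = Σ t_i = 16.16 days.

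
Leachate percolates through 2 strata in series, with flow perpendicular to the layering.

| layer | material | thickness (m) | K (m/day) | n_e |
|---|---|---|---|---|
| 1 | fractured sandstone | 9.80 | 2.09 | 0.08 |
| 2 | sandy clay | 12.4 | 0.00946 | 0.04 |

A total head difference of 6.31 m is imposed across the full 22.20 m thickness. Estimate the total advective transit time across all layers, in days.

With flow normal to the layers, continuity requires the same specific discharge q through every layer.
Σ(b_i/K_i) = 9.80/2.09 + 12.4/0.00946 = 1315 d.
q = Δh / Σ(b_i/K_i) = 6.31 / 1315 = 0.004797 m/day.
In each layer the seepage velocity is v_i = q/n_i, so the layer transit time is t_i = b_i·n_i / q:
  layer 1 (fractured sandstone): t_1 = 9.80 × 0.08 / 0.004797 = 163.4 d
  layer 2 (sandy clay): t_2 = 12.4 × 0.04 / 0.004797 = 103.4 d
Total t = Σ t_i = 266.8 days.

267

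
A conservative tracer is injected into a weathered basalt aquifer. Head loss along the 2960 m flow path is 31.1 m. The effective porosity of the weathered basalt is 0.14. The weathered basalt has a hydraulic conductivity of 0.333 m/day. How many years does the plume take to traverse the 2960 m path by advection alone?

Hydraulic gradient i = Δh / L = 31.1 / 2960 = 0.01051.
Darcy flux q = K · i = 0.3330 × 0.01051 = 0.003499 m/day.
Seepage velocity v = q / n_e = 0.003499 / 0.14 = 0.02499 m/day.
Travel time t = L / v = 2960 / 0.02499 = 1.184e+05 days = 324.3 years.

324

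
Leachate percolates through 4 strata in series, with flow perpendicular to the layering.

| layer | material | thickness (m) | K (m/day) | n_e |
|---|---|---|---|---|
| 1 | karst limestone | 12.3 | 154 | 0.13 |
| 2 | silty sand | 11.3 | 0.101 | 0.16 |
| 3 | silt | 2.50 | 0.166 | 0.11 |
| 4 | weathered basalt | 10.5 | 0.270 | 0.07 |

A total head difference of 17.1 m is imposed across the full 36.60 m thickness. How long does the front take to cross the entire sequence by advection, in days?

42.9

With flow normal to the layers, continuity requires the same specific discharge q through every layer.
Σ(b_i/K_i) = 12.3/154 + 11.3/0.101 + 2.50/0.166 + 10.5/0.270 = 165.9 d.
q = Δh / Σ(b_i/K_i) = 17.1 / 165.9 = 0.1031 m/day.
In each layer the seepage velocity is v_i = q/n_i, so the layer transit time is t_i = b_i·n_i / q:
  layer 1 (karst limestone): t_1 = 12.3 × 0.13 / 0.1031 = 15.51 d
  layer 2 (silty sand): t_2 = 11.3 × 0.16 / 0.1031 = 17.54 d
  layer 3 (silt): t_3 = 2.50 × 0.11 / 0.1031 = 2.668 d
  layer 4 (weathered basalt): t_4 = 10.5 × 0.07 / 0.1031 = 7.131 d
Total t = Σ t_i = 42.86 days.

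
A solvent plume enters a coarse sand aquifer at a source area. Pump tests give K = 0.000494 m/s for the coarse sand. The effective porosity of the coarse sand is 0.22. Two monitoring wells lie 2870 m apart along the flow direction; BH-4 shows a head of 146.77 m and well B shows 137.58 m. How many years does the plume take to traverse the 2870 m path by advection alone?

12.6

Convert K: 0.000494 m/s × 86400 = 42.68 m/day.
Hydraulic gradient i = (146.77 − 137.58) / 2870 = 9.19 / 2870 = 0.003202.
Darcy flux q = K · i = 42.68 × 0.003202 = 0.1367 m/day.
Seepage velocity v = q / n_e = 0.1367 / 0.22 = 0.6212 m/day.
Travel time t = L / v = 2870 / 0.6212 = 4620 days = 12.65 years.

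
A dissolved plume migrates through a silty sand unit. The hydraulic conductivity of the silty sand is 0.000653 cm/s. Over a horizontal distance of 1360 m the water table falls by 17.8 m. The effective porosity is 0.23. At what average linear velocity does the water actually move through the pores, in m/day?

0.0321

Convert K: 0.000653 cm/s × 864 = 0.5642 m/day.
Hydraulic gradient i = Δh / L = 17.8 / 1360 = 0.01309.
Darcy flux q = K · i = 0.5642 × 0.01309 = 0.007384 m/day.
Seepage velocity v = q / n_e = 0.007384 / 0.23 = 0.03211 m/day.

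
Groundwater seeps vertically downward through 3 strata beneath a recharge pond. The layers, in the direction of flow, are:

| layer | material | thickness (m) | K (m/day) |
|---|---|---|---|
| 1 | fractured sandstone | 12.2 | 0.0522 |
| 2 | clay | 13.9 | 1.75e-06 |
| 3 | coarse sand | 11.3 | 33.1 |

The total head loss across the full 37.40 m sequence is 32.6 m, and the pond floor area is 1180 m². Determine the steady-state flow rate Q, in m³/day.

Flow is perpendicular to layering, so the layers act in series and the equivalent K is the thickness-weighted harmonic mean.
Total thickness L = 12.2 + 13.9 + 11.3 = 37.40 m.
Σ(b_i/K_i) = 12.2/0.0522 + 13.9/1.75e-06 + 11.3/33.1 = 7.943e+06 d.
K_eq = L / Σ(b_i/K_i) = 37.40 / 7.943e+06 = 4.708e-06 m/day.
Q = K_eq · A · (Δh/L) = 4.708e-06 × 1180 × (32.6/37.40) = 0.004843 m³/day.

0.00484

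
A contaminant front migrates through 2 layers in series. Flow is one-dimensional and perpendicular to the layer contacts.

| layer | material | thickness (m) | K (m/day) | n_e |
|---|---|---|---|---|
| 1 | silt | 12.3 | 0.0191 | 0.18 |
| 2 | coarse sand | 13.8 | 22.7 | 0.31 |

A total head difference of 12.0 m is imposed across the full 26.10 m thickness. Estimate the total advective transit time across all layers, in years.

0.955

With flow normal to the layers, continuity requires the same specific discharge q through every layer.
Σ(b_i/K_i) = 12.3/0.0191 + 13.8/22.7 = 644.6 d.
q = Δh / Σ(b_i/K_i) = 12.0 / 644.6 = 0.01862 m/day.
In each layer the seepage velocity is v_i = q/n_i, so the layer transit time is t_i = b_i·n_i / q:
  layer 1 (silt): t_1 = 12.3 × 0.18 / 0.01862 = 118.9 d
  layer 2 (coarse sand): t_2 = 13.8 × 0.31 / 0.01862 = 229.8 d
Total t = Σ t_i = 348.7 days = 0.9547 years.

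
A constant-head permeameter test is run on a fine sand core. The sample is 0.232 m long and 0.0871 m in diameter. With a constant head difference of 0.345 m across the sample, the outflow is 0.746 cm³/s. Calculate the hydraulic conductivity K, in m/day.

Cross-sectional area A = π·(d/2)² = π × (0.0871/2)² = 0.005958 m².
Convert discharge: 0.746 cm³/s = 7.460e-07 m³/s.
Darcy's law rearranged: K = Q·L / (A·Δh) = 7.460e-07 × 0.232 / (0.005958 × 0.345) = 8.419e-05 m/s = 7.274 m/day.

7.27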